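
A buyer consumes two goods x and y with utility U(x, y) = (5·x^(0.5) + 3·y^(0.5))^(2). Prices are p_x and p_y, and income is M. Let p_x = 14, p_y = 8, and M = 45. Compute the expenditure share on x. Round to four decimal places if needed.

share on x = 0.6135

Numerically y/x = 1.1025, so x* = 45/(14 + 8·1.1025) = 1.972 and y* = 1.1025·1.972 = 2.1741.
Expenditure on x: 14·1.972 = 27.6074; share = 0.6135.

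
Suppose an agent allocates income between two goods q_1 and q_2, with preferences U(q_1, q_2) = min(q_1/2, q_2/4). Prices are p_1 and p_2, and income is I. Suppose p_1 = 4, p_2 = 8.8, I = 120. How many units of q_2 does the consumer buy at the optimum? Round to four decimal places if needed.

Leontief preferences: the optimum is at the kink where q_1/2 = q_2/4, i.e. q_2 = 2·q_1.
Budget: p_1·q_1 + p_2·2·q_1 = I, so (2·p_1 + 4·p_2)·q_1 = 2·I.
Demand: q_1*(p_1,p_2,I) = 2·I/(2·p_1 + 4·p_2), q_2* = 4·I/(2·p_1 + 4·p_2).
Here 2·4 + 4·8.8 = 43.2, giving q_2* = 11.1111.

q_2* = 11.1111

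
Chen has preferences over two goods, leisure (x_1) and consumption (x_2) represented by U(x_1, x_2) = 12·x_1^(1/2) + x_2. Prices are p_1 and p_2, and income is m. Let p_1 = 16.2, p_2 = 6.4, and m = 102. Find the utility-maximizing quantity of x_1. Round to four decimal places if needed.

Thus x_1* = (6·p_2/p_1)² — independent of m — with the rest of income spent on x_2.
Plugging in: x_1* = (6·6.4/16.2)² = 5.6187.

x_1* = 5.6187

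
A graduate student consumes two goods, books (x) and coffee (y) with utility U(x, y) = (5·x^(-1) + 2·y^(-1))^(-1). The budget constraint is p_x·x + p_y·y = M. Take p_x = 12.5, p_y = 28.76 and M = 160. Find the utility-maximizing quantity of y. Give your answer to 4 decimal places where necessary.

Numerically y/x = 0.416956, so x* = 160/(12.5 + 28.76·0.416956) = 6.5328 and y* = 0.416956·6.5328 = 2.7239.

y* = 2.7239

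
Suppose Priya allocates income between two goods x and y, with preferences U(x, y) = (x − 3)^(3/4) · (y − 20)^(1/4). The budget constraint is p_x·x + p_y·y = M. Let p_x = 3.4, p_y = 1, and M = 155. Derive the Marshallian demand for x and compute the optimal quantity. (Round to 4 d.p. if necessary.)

MRS = 3·(y−20)/(x−3). Tangency with p_x/p_y gives y−20 = (1/3)·(p_x/p_y)·(x−3).
Substituting into the budget: x* = 3 + 0.75·(M − 3·p_x − 20·p_y)/p_x, and y* = 20 + 0.25·(…)/p_y.
Discretionary income = 155 − 3·3.4 − 20·1 = 124.8; x* = 3 + 0.75·124.8/3.4 = 30.5294.

x* = 30.5294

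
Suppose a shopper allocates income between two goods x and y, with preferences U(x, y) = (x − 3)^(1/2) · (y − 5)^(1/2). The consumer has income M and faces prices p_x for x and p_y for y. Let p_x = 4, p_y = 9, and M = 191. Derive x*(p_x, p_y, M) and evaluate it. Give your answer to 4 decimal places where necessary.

Substituting into the budget: x* = 3 + 0.5·(M − 3·p_x − 5·p_y)/p_x, and y* = 5 + 0.5·(…)/p_y.
Discretionary income = 191 − 3·4 − 5·9 = 134; x* = 3 + 0.5·134/4 = 19.75.

x* = 19.75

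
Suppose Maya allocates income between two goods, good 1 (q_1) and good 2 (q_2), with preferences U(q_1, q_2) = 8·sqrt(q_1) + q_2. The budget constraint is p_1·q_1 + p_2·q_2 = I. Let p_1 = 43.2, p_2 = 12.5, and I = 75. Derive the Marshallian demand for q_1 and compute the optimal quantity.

q_1* = 1.3396

Solve: √q_1 = 4·p_2/p_1, so q_1*(p_1,p_2) = (4·p_2/p_1)², and q_2* = (I − p_1·q_1*)/p_2.
Plugging in: q_1* = (4·12.5/43.2)² = 1.3396.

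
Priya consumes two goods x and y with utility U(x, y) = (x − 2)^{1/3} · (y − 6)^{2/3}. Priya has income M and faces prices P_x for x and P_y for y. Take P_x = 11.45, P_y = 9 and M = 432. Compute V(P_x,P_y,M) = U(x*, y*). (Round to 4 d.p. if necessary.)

V = 19.2672

Substituting into the budget: x* = 2 + 1/3·(M − 2·P_x − 6·P_y)/P_x, and y* = 6 + 2/3·(…)/P_y.
Discretionary income = 432 − 2·11.45 − 6·9 = 355.1; x* = 2 + 1/3·355.1/11.45 = 12.3377; y* = 6 + 2/3·355.1/9 = 32.3037.
Utility at the optimum: U(12.3377, 32.3037) = 19.2672.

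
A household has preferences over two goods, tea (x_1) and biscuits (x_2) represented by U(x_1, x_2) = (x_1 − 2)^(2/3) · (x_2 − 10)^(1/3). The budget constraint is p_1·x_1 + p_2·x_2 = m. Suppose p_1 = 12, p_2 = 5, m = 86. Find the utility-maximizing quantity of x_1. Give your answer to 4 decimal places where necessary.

x_1* = 2.6667

MRS = 2·(x_2−10)/(x_1−2). Tangency with p_1/p_2 gives x_2−10 = (1/2)·(p_1/p_2)·(x_1−2).
Substituting into the budget: x_1* = 2 + 2/3·(m − 2·p_1 − 10·p_2)/p_1, and x_2* = 10 + 1/3·(…)/p_2.
Discretionary income = 86 − 2·12 − 10·5 = 12; x_1* = 2 + 2/3·12/12 = 2.6667.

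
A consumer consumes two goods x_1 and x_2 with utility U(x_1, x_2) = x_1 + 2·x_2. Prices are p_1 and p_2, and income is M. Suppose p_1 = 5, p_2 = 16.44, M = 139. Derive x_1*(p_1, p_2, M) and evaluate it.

x_1* = 27.8

Linear utility — the consumer picks whichever good has higher MU/price: 1/5 = 0.2 vs 2/16.44 = 0.1217.
x_1 gives more utility per dollar, so spend all income on x_1: x_1* = M/p_1, x_2* = 0.
Numerically: x_1* = 27.8, x_2* = 0.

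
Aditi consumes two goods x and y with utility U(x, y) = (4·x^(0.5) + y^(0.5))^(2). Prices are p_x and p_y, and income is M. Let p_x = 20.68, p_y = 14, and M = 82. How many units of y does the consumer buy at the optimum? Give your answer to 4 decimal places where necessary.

MU_x ∝ 4·x^(-0.5), MU_y ∝ y^(-0.5), so MRS = 4·(y/x)^(0.5) = p_x/p_y.
Hence y/x = ((1/4)·p_x/p_y)^(1/(0.5)), i.e. raised to the 2 power.
Substitute y = (y/x)·x into the budget: x* = M/(p_x + p_y·(y/x)).
Numerically y/x = 0.136372, so x* = 82/(20.68 + 14·0.136372) = 3.6301 and y* = 0.136372·3.6301 = 0.495.

y* = 0.495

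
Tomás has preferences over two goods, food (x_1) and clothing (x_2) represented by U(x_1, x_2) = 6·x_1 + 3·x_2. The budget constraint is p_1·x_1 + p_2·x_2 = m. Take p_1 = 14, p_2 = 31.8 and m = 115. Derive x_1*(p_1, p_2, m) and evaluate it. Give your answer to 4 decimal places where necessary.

x_1* = 8.2143

x_1 gives more utility per dollar, so spend all income on x_1: x_1* = m/p_1, x_2* = 0.
Numerically: x_1* = 8.2143, x_2* = 0.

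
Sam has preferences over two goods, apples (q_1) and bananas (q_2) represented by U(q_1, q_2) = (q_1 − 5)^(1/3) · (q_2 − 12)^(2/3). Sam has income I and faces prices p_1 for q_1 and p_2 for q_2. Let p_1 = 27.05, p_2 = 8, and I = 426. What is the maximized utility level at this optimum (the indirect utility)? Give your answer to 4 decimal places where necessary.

V = 8.5821

MRS = (1/2)·(q_2−12)/(q_1−5). Tangency with p_1/p_2 gives q_2−12 = 2·(p_1/p_2)·(q_1−5).
Substituting into the budget: q_1* = 5 + 1/3·(I − 5·p_1 − 12·p_2)/p_1, and q_2* = 12 + 2/3·(…)/p_2.
Discretionary income = 426 − 5·27.05 − 12·8 = 194.75; q_1* = 5 + 1/3·194.75/27.05 = 7.3999; q_2* = 12 + 2/3·194.75/8 = 28.2292.
Utility at the optimum: U(7.3999, 28.2292) = 8.5821.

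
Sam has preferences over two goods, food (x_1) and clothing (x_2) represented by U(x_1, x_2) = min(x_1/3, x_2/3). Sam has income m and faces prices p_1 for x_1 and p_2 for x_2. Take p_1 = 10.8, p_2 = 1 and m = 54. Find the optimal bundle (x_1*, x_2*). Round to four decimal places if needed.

x_1* = 4.5763, x_2* = 4.5763

Leontief preferences: the optimum is at the kink where x_1/3 = x_2/3, i.e. x_2 = x_1.
Budget: p_1·x_1 + p_2·x_1 = m, so (3·p_1 + 3·p_2)·x_1 = 3·m.
Demand: x_1*(p_1,p_2,m) = 3·m/(3·p_1 + 3·p_2), x_2* = 3·m/(3·p_1 + 3·p_2).
Here 3·10.8 + 3·1 = 35.4, giving x_1* = 4.5763 and x_2* = 4.5763.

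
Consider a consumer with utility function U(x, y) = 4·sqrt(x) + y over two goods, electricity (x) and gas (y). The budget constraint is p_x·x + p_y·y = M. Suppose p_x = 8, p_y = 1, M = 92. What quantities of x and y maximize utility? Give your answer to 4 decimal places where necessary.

MU_x = 2/√x, MU_y = 1. Tangency: 2/√x = p_x/p_y.
Thus x* = (2·p_y/p_x)² — independent of M — with the rest of income spent on y.
Plugging in: x* = (2·1/8)² = 0.0625, y* = 91.5.

x* = 0.0625, y* = 91.5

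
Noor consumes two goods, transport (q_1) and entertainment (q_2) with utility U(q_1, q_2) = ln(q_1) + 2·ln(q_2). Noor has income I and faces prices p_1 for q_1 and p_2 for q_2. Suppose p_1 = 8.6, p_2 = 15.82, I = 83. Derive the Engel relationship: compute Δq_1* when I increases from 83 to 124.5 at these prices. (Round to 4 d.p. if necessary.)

The MRS is (1/2)·q_2/q_1. Set MRS = p_1/p_2.
Rearranging, p_2·q_2 = 2·p_1·q_1. Substituting into the budget gives p_1·q_1·(1 + 2) = I.
Demand: q_1*(p_1,p_2,I) = 1/3·I/p_1 and q_2* = 2/3·I/p_2.
At p_1=8.6, p_2=15.82, I=83: q_1* = 1/3·83/8.6 = 3.2171.
At I' = 124.5: q_1* = 4.8256. Change: 4.8256 − 3.2171 = 1.6085.

Δq_1* = 1.6085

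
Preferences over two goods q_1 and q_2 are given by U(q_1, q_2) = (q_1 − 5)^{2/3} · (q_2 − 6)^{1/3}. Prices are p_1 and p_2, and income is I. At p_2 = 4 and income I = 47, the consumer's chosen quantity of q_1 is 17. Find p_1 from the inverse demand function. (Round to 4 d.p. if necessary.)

p_1 = 1

Let q_1' = q_1−5, q_2' = q_2−6. MRS = 2·q_2'/q_1' = p_1/p_2.
Substituting into the budget: q_1* = 5 + 2/3·(I − 5·p_1 − 6·p_2)/p_1, and q_2* = 6 + 1/3·(…)/p_2.
Set q_1* = 17 in the demand function and solve for p_1: p_1 = 1.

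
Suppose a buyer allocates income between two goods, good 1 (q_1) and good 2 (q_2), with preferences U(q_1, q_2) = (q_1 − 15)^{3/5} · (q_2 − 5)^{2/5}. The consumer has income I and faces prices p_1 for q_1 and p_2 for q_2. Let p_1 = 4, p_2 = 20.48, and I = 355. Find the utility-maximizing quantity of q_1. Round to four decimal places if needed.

This is Cobb-Douglas in (q_1−15, q_2−5): tangency gives 0.6·p_2·(q_2−5) = 0.4·p_1·(q_1−15).
Substituting into the budget: q_1* = 15 + 0.6·(I − 15·p_1 − 5·p_2)/p_1, and q_2* = 5 + 0.4·(…)/p_2.
Discretionary income = 355 − 15·4 − 5·20.48 = 192.6; q_1* = 15 + 0.6·192.6/4 = 43.89.

q_1* = 43.89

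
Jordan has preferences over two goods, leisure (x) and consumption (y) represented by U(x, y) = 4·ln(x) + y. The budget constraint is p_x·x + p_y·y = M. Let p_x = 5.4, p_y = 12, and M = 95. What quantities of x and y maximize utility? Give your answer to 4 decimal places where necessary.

x* = 8.8889, y* = 3.9167

Set MRS = p_x/p_y: (4/x)/1 = p_x/p_y.
So x*(p_x,p_y) = 4·p_y/p_x, independent of income; and y* = (M − 4·p_y)/p_y.
At the given prices: x* = 4·12/5.4 = 8.8889, and y* = 3.9167.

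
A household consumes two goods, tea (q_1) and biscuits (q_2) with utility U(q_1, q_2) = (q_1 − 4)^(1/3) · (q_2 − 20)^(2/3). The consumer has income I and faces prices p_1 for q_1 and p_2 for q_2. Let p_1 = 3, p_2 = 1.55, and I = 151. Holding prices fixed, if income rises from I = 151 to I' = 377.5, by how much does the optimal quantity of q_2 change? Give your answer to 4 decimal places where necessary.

Δq_2* = 97.4194

Let q_1' = q_1−4, q_2' = q_2−20. MRS = (1/2)·q_2'/q_1' = p_1/p_2.
After buying the subsistence bundle (4, 20), a share 1/3 of the remaining income goes to q_1: q_1* = 4 + 1/3·(I − 4p_1 − 20p_2)/p_1.
Discretionary income = 151 − 4·3 − 20·1.55 = 108; q_2* = 20 + 2/3·108/1.55 = 66.4516.
At I' = 377.5: q_2* = 163.871. Change: 163.871 − 66.4516 = 97.4194.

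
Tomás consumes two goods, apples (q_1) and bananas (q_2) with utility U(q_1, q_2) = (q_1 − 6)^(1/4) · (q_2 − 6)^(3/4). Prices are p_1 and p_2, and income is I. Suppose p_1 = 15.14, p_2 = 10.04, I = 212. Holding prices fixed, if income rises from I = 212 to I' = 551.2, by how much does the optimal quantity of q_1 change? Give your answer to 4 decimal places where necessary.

This is Cobb-Douglas in (q_1−6, q_2−6): tangency gives 0.25·p_2·(q_2−6) = 0.75·p_1·(q_1−6).
After buying the subsistence bundle (6, 6), a share 0.25 of the remaining income goes to q_1: q_1* = 6 + 0.25·(I − 6p_1 − 6p_2)/p_1.
Discretionary income = 212 − 6·15.14 − 6·10.04 = 60.92; q_1* = 6 + 0.25·60.92/15.14 = 7.0059.
At I' = 551.2: q_1* = 12.607. Change: 12.607 − 7.0059 = 5.6011.

Δq_1* = 5.6011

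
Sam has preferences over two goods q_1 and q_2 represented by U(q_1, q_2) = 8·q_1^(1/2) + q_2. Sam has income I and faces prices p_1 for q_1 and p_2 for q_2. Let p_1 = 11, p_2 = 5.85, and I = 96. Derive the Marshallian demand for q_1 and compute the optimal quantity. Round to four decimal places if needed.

Utility is quasi-linear in q_2; the FOC for q_1 is 4/√q_1 = p_1/p_2.
Thus q_1* = (4·p_2/p_1)² — independent of I — with the rest of income spent on q_2.
Plugging in: q_1* = (4·5.85/11)² = 4.5253.

q_1* = 4.5253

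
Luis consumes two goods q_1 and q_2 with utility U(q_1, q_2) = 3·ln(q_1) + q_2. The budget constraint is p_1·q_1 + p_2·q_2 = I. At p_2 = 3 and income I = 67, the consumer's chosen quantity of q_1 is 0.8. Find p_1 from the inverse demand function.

Set MRS = p_1/p_2: (3/q_1)/1 = p_1/p_2.
So q_1*(p_1,p_2) = 3·p_2/p_1, independent of income; and q_2* = (I − 3·p_2)/p_2.
Set q_1* = 0.8 in the demand function and solve for p_1: p_1 = 11.25.

p_1 = 11.25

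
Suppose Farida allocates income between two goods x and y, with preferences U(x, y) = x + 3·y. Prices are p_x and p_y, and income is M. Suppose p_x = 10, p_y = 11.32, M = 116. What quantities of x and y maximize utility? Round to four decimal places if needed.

y gives more utility per dollar, so spend all income on y: y* = M/p_y, x* = 0.
Numerically: x* = 0, y* = 10.2473.

x* = 0, y* = 10.2473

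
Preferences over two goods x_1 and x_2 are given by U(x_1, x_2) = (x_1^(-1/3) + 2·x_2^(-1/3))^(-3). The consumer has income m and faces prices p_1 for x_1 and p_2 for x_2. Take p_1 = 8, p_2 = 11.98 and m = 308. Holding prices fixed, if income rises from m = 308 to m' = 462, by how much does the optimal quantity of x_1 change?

MU_x_1 ∝ x_1^(-4/3), MU_x_2 ∝ 2·x_2^(-4/3), so MRS = (1/2)·(x_2/x_1)^(4/3) = p_1/p_2.
Hence x_2/x_1 = (2·p_1/p_2)^(1/(4/3)), i.e. raised to the 0.75 power.
Substitute x_2 = (x_2/x_1)·x_1 into the budget: x_1* = m/(p_1 + p_2·(x_2/x_1)).
Numerically x_2/x_1 = 1.24236, so x_1* = 308/(8 + 11.98·1.24236) = 13.4595.
At m' = 462: x_1* = 20.1892. Change: 20.1892 − 13.4595 = 6.7297.

Δx_1* = 6.7297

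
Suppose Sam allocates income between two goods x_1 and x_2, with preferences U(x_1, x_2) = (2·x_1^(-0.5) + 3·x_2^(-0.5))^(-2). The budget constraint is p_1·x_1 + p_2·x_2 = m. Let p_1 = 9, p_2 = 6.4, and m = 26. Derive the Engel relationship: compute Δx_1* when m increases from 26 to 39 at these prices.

MRS = MU_x_1/MU_x_2 = (2/3)·(x_2/x_1)^(1.5). Set equal to p_1/p_2.
Solve for the ratio: x_2/x_1 = [(3/2)·p_1/p_2]^(2/3).
With the ratio pinned down, the budget gives x_1* = m/(p_1 + p_2·(x_2/x_1)) and x_2* = (x_2/x_1)·x_1*.
Numerically x_2/x_1 = 1.64476, so x_1* = 26/(9 + 6.4·1.64476) = 1.3315.
At m' = 39: x_1* = 1.9973. Change: 1.9973 − 1.3315 = 0.6658.

Δx_1* = 0.6658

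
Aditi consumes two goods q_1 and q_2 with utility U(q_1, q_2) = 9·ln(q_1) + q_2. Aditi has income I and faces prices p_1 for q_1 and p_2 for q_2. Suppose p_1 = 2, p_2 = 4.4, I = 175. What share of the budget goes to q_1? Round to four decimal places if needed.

share on q_1 = 0.2263

Set MRS = p_1/p_2: (9/q_1)/1 = p_1/p_2.
So q_1*(p_1,p_2) = 9·p_2/p_1, independent of income; and q_2* = (I − 9·p_2)/p_2.
At the given prices: q_1* = 9·4.4/2 = 19.8, and q_2* = 30.7727.
Expenditure on q_1: 2·19.8 = 39.6; share = 0.2263.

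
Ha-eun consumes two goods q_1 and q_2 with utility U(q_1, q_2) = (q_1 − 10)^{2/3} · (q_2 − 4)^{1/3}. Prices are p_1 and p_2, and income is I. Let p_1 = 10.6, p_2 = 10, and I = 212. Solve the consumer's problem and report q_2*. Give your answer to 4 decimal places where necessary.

q_2* = 6.2

After buying the subsistence bundle (10, 4), a share 2/3 of the remaining income goes to q_1: q_1* = 10 + 2/3·(I − 10p_1 − 4p_2)/p_1.
Discretionary income = 212 − 10·10.6 − 4·10 = 66; q_2* = 4 + 1/3·66/10 = 6.2.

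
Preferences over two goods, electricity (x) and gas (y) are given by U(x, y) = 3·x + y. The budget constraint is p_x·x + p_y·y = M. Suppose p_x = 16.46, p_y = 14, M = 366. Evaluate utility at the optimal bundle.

Linear utility — the consumer picks whichever good has higher MU/price: 3/16.46 = 0.1823 vs 1/14 = 0.0714.
x gives more utility per dollar, so spend all income on x: x* = M/p_x, y* = 0.
Numerically: x* = 22.2357, y* = 0.
Utility at the optimum: U(22.2357, 0) = 66.7072.

V = 66.7072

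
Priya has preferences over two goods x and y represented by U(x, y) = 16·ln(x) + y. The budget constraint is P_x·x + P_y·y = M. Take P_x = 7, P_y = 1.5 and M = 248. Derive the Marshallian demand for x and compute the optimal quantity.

Set MRS = P_x/P_y: (16/x)/1 = P_x/P_y.
So x*(P_x,P_y) = 16·P_y/P_x, independent of income; and y* = (M − 16·P_y)/P_y.
At the given prices: x* = 16·1.5/7 = 3.4286.

x* = 3.4286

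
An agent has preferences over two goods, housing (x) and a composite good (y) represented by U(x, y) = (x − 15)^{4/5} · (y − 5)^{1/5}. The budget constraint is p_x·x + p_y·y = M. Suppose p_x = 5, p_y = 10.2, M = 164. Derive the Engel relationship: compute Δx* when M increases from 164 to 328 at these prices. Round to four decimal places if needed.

Δx* = 26.24

Substituting into the budget: x* = 15 + 0.8·(M − 15·p_x − 5·p_y)/p_x, and y* = 5 + 0.2·(…)/p_y.
Discretionary income = 164 − 15·5 − 5·10.2 = 38; x* = 15 + 0.8·38/5 = 21.08.
At M' = 328: x* = 47.32. Change: 47.32 − 21.08 = 26.24.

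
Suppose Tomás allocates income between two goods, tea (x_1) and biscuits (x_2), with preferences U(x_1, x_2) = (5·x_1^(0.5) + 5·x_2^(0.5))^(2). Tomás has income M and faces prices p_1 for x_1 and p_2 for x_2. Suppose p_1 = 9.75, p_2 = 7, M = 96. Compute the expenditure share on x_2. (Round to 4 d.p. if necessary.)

share on x_2 = 0.5821

From the CES first-order condition, (x_2/x_1)^(0.5) = p_1/p_2.
Hence x_2/x_1 = (p_1/p_2)^(1/(0.5)), i.e. raised to the 2 power.
With the ratio pinned down, the budget gives x_1* = M/(p_1 + p_2·(x_2/x_1)) and x_2* = (x_2/x_1)·x_1*.
Numerically x_2/x_1 = 1.940051, so x_1* = 96/(9.75 + 7·1.940051) = 4.1148 and x_2* = 1.940051·4.1148 = 7.9829.
Expenditure on x_2: 7·7.9829 = 55.8806; share = 0.5821.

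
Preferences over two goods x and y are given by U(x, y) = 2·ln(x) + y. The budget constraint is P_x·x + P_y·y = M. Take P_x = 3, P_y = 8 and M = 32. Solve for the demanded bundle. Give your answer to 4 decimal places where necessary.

MU_x = 2/x, MU_y = 1. Tangency: 2/x = P_x/P_y.
So x*(P_x,P_y) = 2·P_y/P_x, independent of income; and y* = (M − 2·P_y)/P_y.
At the given prices: x* = 2·8/3 = 5.3333, and y* = 2.

x* = 5.3333, y* = 2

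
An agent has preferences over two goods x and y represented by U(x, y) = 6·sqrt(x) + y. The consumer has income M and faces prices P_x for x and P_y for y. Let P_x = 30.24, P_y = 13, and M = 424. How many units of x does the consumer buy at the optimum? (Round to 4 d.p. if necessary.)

x* = 1.6633

MU_x = 3/√x, MU_y = 1. Tangency: 3/√x = P_x/P_y.
Thus x* = (3·P_y/P_x)² — independent of M — with the rest of income spent on y.
Plugging in: x* = (3·13/30.24)² = 1.6633.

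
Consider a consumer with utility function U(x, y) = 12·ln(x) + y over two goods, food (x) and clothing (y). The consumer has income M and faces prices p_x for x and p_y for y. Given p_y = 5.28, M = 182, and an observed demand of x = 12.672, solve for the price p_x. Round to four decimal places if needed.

p_x = 5

MU_x = 12/x, MU_y = 1. Tangency: 12/x = p_x/p_y.
So x*(p_x,p_y) = 12·p_y/p_x, independent of income; and y* = (M − 12·p_y)/p_y.
Set x* = 12.672 in the demand function and solve for p_x: p_x = 5.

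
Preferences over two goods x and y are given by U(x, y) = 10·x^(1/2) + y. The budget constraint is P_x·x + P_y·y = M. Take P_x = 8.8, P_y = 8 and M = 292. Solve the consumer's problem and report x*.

x* = 20.6612

MU_x = 5/√x, MU_y = 1. Tangency: 5/√x = P_x/P_y.
Thus x* = (5·P_y/P_x)² — independent of M — with the rest of income spent on y.
Plugging in: x* = (5·8/8.8)² = 20.6612.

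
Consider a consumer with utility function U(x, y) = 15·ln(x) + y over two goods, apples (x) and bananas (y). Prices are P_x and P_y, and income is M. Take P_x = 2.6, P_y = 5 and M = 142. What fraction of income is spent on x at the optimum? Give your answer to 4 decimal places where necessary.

MU_x = 15/x, MU_y = 1. Tangency: 15/x = P_x/P_y.
So x*(P_x,P_y) = 15·P_y/P_x, independent of income; and y* = (M − 15·P_y)/P_y.
At the given prices: x* = 15·5/2.6 = 28.8462, and y* = 13.4.
Expenditure on x: 2.6·28.8462 = 75; share = 0.5282.

share on x = 0.5282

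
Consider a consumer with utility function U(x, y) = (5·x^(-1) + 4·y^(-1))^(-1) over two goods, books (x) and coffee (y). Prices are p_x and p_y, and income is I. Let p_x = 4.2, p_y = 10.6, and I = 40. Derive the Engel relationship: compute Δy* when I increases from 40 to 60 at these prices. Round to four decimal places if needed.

MRS = MU_x/MU_y = (5/4)·(y/x)^(2). Set equal to p_x/p_y.
Solve for the ratio: y/x = [(4/5)·p_x/p_y]^(0.5).
Substitute y = (y/x)·x into the budget: x* = I/(p_x + p_y·(y/x)).
Numerically y/x = 0.563011, so x* = 40/(4.2 + 10.6·0.563011) = 3.9339 and y* = 0.563011·3.9339 = 2.2149.
At I' = 60: y* = 3.3223. Change: 3.3223 − 2.2149 = 1.1074.

Δy* = 1.1074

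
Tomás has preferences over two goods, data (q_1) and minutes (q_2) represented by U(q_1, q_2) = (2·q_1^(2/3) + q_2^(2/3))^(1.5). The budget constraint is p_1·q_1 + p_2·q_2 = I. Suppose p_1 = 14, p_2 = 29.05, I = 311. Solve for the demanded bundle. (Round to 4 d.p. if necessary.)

From the CES first-order condition, 2·(q_2/q_1)^(1/3) = p_1/p_2.
Hence q_2/q_1 = ((1/2)·p_1/p_2)^(1/(1/3)), i.e. raised to the 3 power.
With the ratio pinned down, the budget gives q_1* = I/(p_1 + p_2·(q_2/q_1)) and q_2* = (q_2/q_1)·q_1*.
Numerically q_2/q_1 = 0.013991, so q_1* = 311/(14 + 29.05·0.013991) = 21.5876 and q_2* = 0.013991·21.5876 = 0.302.

q_1* = 21.5876, q_2* = 0.302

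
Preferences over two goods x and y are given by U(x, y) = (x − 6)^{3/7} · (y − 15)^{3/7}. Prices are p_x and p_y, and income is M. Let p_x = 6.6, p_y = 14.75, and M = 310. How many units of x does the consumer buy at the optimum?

x* = 9.7235

Substituting into the budget: x* = 6 + 0.5·(M − 6·p_x − 15·p_y)/p_x, and y* = 15 + 0.5·(…)/p_y.
Discretionary income = 310 − 6·6.6 − 15·14.75 = 49.15; x* = 6 + 0.5·49.15/6.6 = 9.7235.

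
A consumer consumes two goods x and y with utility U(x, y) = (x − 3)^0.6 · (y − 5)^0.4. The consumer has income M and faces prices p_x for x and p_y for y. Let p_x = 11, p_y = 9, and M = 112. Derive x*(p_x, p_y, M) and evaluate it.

x* = 4.8545

This is Cobb-Douglas in (x−3, y−5): tangency gives 0.6·p_y·(y−5) = 0.4·p_x·(x−3).
Substituting into the budget: x* = 3 + 0.6·(M − 3·p_x − 5·p_y)/p_x, and y* = 5 + 0.4·(…)/p_y.
Discretionary income = 112 − 3·11 − 5·9 = 34; x* = 3 + 0.6·34/11 = 4.8545.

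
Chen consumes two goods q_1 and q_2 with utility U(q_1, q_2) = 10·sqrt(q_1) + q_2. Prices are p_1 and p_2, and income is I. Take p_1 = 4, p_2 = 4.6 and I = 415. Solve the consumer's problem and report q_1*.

Set MRS = p_1/p_2: 5·q_1^(−1/2) = p_1/p_2.
Thus q_1* = (5·p_2/p_1)² — independent of I — with the rest of income spent on q_2.
Plugging in: q_1* = (5·4.6/4)² = 33.0625.

q_1* = 33.0625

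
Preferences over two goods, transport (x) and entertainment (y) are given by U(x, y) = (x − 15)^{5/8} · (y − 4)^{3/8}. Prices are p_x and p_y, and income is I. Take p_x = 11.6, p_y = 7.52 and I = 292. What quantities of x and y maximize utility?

x* = 19.7371, y* = 8.3843

Let x' = x−15, y' = y−4. MRS = (5/3)·y'/x' = p_x/p_y.
After buying the subsistence bundle (15, 4), a share 0.625 of the remaining income goes to x: x* = 15 + 0.625·(I − 15p_x − 4p_y)/p_x.
Discretionary income = 292 − 15·11.6 − 4·7.52 = 87.92; x* = 15 + 0.625·87.92/11.6 = 19.7371; y* = 4 + 0.375·87.92/7.52 = 8.3843.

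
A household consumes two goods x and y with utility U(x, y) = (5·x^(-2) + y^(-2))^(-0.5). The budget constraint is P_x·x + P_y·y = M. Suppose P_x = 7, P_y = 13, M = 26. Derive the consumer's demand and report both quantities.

MRS = MU_x/MU_y = 5·(y/x)^(3). Set equal to P_x/P_y.
Hence y/x = ((1/5)·P_x/P_y)^(1/(3)), i.e. raised to the 1/3 power.
With the ratio pinned down, the budget gives x* = M/(P_x + P_y·(y/x)) and y* = (y/x)·x*.
Numerically y/x = 0.475768, so x* = 26/(7 + 13·0.475768) = 1.9719 and y* = 0.475768·1.9719 = 0.9382.

x* = 1.9719, y* = 0.9382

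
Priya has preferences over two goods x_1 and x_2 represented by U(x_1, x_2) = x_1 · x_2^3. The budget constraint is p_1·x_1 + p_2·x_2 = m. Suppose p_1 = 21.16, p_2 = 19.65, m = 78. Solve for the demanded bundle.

x_1* = 0.9216, x_2* = 2.9771

Demand: x_1*(p_1,p_2,m) = 0.25·m/p_1 and x_2* = 0.75·m/p_2.
At p_1=21.16, p_2=19.65, m=78: x_1* = 0.25·78/21.16 = 0.9216, x_2* = 2.9771.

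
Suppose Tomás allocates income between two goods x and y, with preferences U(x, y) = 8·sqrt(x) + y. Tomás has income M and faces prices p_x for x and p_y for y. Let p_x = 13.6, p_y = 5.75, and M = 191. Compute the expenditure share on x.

share on x = 0.2036

MU_x = 4/√x, MU_y = 1. Tangency: 4/√x = p_x/p_y.
Thus x* = (4·p_y/p_x)² — independent of M — with the rest of income spent on y.
Plugging in: x* = (4·5.75/13.6)² = 2.8601, y* = 26.4527.
Expenditure on x: 13.6·2.8601 = 38.8971; share = 0.2036.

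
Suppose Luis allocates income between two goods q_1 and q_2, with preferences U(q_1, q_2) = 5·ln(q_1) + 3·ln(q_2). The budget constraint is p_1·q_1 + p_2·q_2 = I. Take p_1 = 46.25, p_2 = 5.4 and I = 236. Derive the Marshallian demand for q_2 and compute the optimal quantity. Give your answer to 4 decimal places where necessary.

q_2* = 16.3889

Demand: q_1*(p_1,p_2,I) = 0.625·I/p_1 and q_2* = 0.375·I/p_2.
At p_1=46.25, p_2=5.4, I=236: q_2* = 0.375·236/5.4 = 16.3889.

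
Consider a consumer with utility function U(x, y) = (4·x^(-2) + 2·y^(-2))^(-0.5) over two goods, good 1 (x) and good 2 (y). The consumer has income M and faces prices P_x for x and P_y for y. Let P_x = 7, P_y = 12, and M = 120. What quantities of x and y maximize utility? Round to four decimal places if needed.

Substitute y = (y/x)·x into the budget: x* = M/(P_x + P_y·(y/x)).
Numerically y/x = 0.663176, so x* = 120/(7 + 12·0.663176) = 8.0224 and y* = 0.663176·8.0224 = 5.3203.

x* = 8.0224, y* = 5.3203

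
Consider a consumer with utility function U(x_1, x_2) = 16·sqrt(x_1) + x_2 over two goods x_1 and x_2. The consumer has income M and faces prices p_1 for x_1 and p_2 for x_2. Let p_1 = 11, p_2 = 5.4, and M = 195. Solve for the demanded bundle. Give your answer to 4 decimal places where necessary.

x_1* = 15.4235, x_2* = 4.6929

Set MRS = p_1/p_2: 8·x_1^(−1/2) = p_1/p_2.
Thus x_1* = (8·p_2/p_1)² — independent of M — with the rest of income spent on x_2.
Plugging in: x_1* = (8·5.4/11)² = 15.4235, x_2* = 4.6929.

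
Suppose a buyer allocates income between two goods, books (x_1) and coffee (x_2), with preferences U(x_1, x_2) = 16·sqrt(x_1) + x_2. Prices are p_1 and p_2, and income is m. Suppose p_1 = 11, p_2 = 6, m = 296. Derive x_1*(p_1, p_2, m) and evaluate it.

MU_x_1 = 8/√x_1, MU_x_2 = 1. Tangency: 8/√x_1 = p_1/p_2.
Solve: √x_1 = 8·p_2/p_1, so x_1*(p_1,p_2) = (8·p_2/p_1)², and x_2* = (m − p_1·x_1*)/p_2.
Plugging in: x_1* = (8·6/11)² = 19.0413.

x_1* = 19.0413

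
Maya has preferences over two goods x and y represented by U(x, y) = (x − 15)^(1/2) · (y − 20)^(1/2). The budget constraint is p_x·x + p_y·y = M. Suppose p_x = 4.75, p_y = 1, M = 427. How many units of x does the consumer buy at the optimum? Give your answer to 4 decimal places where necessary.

x* = 50.3421

MRS = (y−20)/(x−15). Tangency with p_x/p_y gives y−20 = (p_x/p_y)·(x−15).
Substituting into the budget: x* = 15 + 0.5·(M − 15·p_x − 20·p_y)/p_x, and y* = 20 + 0.5·(…)/p_y.
Discretionary income = 427 − 15·4.75 − 20·1 = 335.75; x* = 15 + 0.5·335.75/4.75 = 50.3421.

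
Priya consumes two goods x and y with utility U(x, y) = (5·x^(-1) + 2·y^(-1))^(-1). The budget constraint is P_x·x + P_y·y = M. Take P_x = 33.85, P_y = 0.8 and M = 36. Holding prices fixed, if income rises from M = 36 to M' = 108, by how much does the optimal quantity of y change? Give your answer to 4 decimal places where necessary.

Δy* = 7.9752

From the CES first-order condition, (5/2)·(y/x)^(2) = P_x/P_y.
Hence y/x = ((2/5)·P_x/P_y)^(1/(2)), i.e. raised to the 0.5 power.
With the ratio pinned down, the budget gives x* = M/(P_x + P_y·(y/x)) and y* = (y/x)·x*.
Numerically y/x = 4.114, so x* = 36/(33.85 + 0.8·4.114) = 0.9693 and y* = 4.114·0.9693 = 3.9876.
At M' = 108: y* = 11.9628. Change: 11.9628 − 3.9876 = 7.9752.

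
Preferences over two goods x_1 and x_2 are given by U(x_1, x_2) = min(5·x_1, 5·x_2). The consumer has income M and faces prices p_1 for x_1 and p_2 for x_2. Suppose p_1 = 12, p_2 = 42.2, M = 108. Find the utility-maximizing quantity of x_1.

x_1* = 1.9926

Leontief preferences: the optimum is at the kink where x_1/5 = x_2/5, i.e. x_2 = x_1.
Budget: p_1·x_1 + p_2·x_1 = M, so (5·p_1 + 5·p_2)·x_1 = 5·M.
Demand: x_1*(p_1,p_2,M) = 5·M/(5·p_1 + 5·p_2), x_2* = 5·M/(5·p_1 + 5·p_2).
Here 5·12 + 5·42.2 = 271, giving x_1* = 1.9926.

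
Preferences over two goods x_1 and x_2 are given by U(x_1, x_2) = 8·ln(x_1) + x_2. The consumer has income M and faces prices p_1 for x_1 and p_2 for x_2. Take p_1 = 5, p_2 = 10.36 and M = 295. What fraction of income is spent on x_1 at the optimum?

share on x_1 = 0.2809

MU_x_1 = 8/x_1, MU_x_2 = 1. Tangency: 8/x_1 = p_1/p_2.
So x_1*(p_1,p_2) = 8·p_2/p_1, independent of income; and x_2* = (M − 8·p_2)/p_2.
At the given prices: x_1* = 8·10.36/5 = 16.576, and x_2* = 20.4749.
Expenditure on x_1: 5·16.576 = 82.88; share = 0.2809.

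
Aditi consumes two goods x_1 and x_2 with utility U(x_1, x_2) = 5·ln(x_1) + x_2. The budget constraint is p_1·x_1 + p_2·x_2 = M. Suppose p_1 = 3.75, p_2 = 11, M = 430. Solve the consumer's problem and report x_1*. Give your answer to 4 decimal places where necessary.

So x_1*(p_1,p_2) = 5·p_2/p_1, independent of income; and x_2* = (M − 5·p_2)/p_2.
At the given prices: x_1* = 5·11/3.75 = 14.6667.

x_1* = 14.6667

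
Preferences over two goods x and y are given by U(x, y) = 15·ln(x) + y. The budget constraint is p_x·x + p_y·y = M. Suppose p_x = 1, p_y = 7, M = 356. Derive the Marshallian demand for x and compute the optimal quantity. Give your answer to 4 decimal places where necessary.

x* = 105

Set MRS = p_x/p_y: (15/x)/1 = p_x/p_y.
So x*(p_x,p_y) = 15·p_y/p_x, independent of income; and y* = (M − 15·p_y)/p_y.
At the given prices: x* = 15·7/1 = 105.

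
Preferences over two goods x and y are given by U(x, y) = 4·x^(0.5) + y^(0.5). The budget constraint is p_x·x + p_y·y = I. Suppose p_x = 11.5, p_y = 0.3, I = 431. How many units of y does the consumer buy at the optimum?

MU_x ∝ 4·x^(-0.5), MU_y ∝ y^(-0.5), so MRS = 4·(y/x)^(0.5) = p_x/p_y.
Solve for the ratio: y/x = [(1/4)·p_x/p_y]^(2).
Substitute y = (y/x)·x into the budget: x* = I/(p_x + p_y·(y/x)).
Numerically y/x = 91.840278, so x* = 431/(11.5 + 0.3·91.840278) = 11.0365 and y* = 91.840278·11.0365 = 1013.5992.

y* = 1013.5992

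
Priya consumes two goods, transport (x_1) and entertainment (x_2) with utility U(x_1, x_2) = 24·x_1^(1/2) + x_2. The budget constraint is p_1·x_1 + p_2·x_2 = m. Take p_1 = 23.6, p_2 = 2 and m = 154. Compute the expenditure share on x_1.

share on x_1 = 0.1585

Set MRS = p_1/p_2: 12·x_1^(−1/2) = p_1/p_2.
Solve: √x_1 = 12·p_2/p_1, so x_1*(p_1,p_2) = (12·p_2/p_1)², and x_2* = (m − p_1·x_1*)/p_2.
Plugging in: x_1* = (12·2/23.6)² = 1.0342, x_2* = 64.7966.
Expenditure on x_1: 23.6·1.0342 = 24.4068; share = 0.1585.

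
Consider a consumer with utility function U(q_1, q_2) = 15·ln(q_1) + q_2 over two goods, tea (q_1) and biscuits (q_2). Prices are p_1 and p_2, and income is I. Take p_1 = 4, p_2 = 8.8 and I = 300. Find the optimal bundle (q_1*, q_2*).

q_1* = 33, q_2* = 19.0909

At the given prices: q_1* = 15·8.8/4 = 33, and q_2* = 19.0909.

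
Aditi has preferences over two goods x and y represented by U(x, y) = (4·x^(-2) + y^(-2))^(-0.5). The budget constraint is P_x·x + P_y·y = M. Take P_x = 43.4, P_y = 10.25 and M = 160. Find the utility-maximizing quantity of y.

MU_x ∝ 4·x^(-3), MU_y ∝ y^(-3), so MRS = 4·(y/x)^(3) = P_x/P_y.
Solve for the ratio: y/x = [(1/4)·P_x/P_y]^(1/3).
With the ratio pinned down, the budget gives x* = M/(P_x + P_y·(y/x)) and y* = (y/x)·x*.
Numerically y/x = 1.019143, so x* = 160/(43.4 + 10.25·1.019143) = 2.9714 and y* = 1.019143·2.9714 = 3.0283.

y* = 3.0283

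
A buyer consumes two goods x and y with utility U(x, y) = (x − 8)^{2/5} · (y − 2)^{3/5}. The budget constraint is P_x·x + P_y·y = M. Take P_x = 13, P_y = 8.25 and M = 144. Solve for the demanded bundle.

Let x' = x−8, y' = y−2. MRS = (2/3)·y'/x' = P_x/P_y.
Substituting into the budget: x* = 8 + 0.4·(M − 8·P_x − 2·P_y)/P_x, and y* = 2 + 0.6·(…)/P_y.
Discretionary income = 144 − 8·13 − 2·8.25 = 23.5; x* = 8 + 0.4·23.5/13 = 8.7231; y* = 2 + 0.6·23.5/8.25 = 3.7091.

x* = 8.7231, y* = 3.7091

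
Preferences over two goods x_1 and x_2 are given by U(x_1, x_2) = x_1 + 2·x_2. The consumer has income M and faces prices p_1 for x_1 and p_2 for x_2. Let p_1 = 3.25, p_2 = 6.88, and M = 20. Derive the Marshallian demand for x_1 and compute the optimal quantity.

Numerically: x_1* = 6.1538, x_2* = 0.

x_1* = 6.1538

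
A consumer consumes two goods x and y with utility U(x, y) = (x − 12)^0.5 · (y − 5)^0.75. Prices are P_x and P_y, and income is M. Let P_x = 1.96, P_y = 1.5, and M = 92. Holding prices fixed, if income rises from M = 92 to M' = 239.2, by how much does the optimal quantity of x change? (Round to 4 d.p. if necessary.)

This is Cobb-Douglas in (x−12, y−5): tangency gives 0.5·P_y·(y−5) = 0.75·P_x·(x−12).
After buying the subsistence bundle (12, 5), a share 0.4 of the remaining income goes to x: x* = 12 + 0.4·(M − 12P_x − 5P_y)/P_x.
Discretionary income = 92 − 12·1.96 − 5·1.5 = 60.98; x* = 12 + 0.4·60.98/1.96 = 24.4449.
At M' = 239.2: x* = 54.4857. Change: 54.4857 − 24.4449 = 30.0408.

Δx* = 30.0408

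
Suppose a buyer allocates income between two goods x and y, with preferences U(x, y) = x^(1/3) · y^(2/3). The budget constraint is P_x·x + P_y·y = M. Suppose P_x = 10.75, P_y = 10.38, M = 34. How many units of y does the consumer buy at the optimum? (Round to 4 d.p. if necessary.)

y* = 2.1837

The MRS is (1/2)·y/x. Set MRS = P_x/P_y.
Rearranging, P_y·y = 2·P_x·x. Substituting into the budget gives P_x·x·(1 + 2) = M.
Demand: x*(P_x,P_y,M) = 1/3·M/P_x and y* = 2/3·M/P_y.
At P_x=10.75, P_y=10.38, M=34: y* = 2/3·34/10.38 = 2.1837.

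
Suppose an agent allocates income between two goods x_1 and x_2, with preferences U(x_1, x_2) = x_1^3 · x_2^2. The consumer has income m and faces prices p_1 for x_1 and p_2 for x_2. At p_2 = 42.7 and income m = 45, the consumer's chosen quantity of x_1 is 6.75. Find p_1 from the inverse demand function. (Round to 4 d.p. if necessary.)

p_1 = 4

MU_x_1/MU_x_2 = (3·x_2)/(2·x_1); tangency sets this equal to p_1/p_2.
Rearranging, p_2·x_2 = (2/3)·p_1·x_1. Substituting into the budget gives p_1·x_1·(1 + (2/3)) = m.
Demand: x_1*(p_1,p_2,m) = 0.6·m/p_1 and x_2* = 0.4·m/p_2.
Set x_1* = 6.75 in the demand function and solve for p_1: p_1 = 4.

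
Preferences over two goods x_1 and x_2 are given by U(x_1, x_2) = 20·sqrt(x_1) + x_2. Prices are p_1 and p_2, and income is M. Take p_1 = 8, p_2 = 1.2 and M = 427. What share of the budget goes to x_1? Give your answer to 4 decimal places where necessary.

share on x_1 = 0.0422

Solve: √x_1 = 10·p_2/p_1, so x_1*(p_1,p_2) = (10·p_2/p_1)², and x_2* = (M − p_1·x_1*)/p_2.
Plugging in: x_1* = (10·1.2/8)² = 2.25, x_2* = 340.8333.
Expenditure on x_1: 8·2.25 = 18; share = 0.0422.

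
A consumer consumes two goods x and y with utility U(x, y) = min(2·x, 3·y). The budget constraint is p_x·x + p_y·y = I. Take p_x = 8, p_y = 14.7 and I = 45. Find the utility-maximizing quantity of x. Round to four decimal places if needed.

x* = 2.5281

Leontief preferences: the optimum is at the kink where x/3 = y/2, i.e. y = (2/3)·x.
Budget: p_x·x + p_y·(2/3)·x = I, so (3·p_x + 2·p_y)·x = 3·I.
Demand: x*(p_x,p_y,I) = 3·I/(3·p_x + 2·p_y), y* = 2·I/(3·p_x + 2·p_y).
Here 3·8 + 2·14.7 = 53.4, giving x* = 2.5281.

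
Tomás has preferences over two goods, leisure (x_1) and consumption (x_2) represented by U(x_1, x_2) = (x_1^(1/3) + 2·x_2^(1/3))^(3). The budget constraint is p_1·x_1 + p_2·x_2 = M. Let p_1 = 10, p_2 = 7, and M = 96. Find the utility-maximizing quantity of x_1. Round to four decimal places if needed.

MRS = MU_x_1/MU_x_2 = (1/2)·(x_2/x_1)^(2/3). Set equal to p_1/p_2.
Solve for the ratio: x_2/x_1 = [2·p_1/p_2]^(1.5).
With the ratio pinned down, the budget gives x_1* = M/(p_1 + p_2·(x_2/x_1)) and x_2* = (x_2/x_1)·x_1*.
Numerically x_2/x_1 = 4.829453, so x_1* = 96/(10 + 7·4.829453) = 2.1915.

x_1* = 2.1915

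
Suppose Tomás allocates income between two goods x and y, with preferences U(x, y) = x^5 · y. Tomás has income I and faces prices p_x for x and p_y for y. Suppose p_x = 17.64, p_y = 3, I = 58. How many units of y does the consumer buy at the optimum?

MU_x/MU_y = (5·y)/(x); tangency sets this equal to p_x/p_y.
So 5·p_y·y = p_x·x; combined with the budget, a share 5/6 of income goes to x.
Demand: x*(p_x,p_y,I) = 5/6·I/p_x and y* = 1/6·I/p_y.
At p_x=17.64, p_y=3, I=58: y* = 1/6·58/3 = 3.2222.

y* = 3.2222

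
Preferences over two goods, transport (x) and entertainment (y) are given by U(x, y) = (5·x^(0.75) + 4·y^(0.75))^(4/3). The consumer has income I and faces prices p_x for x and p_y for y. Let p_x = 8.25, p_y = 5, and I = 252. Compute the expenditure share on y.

MU_x ∝ 5·x^(-0.25), MU_y ∝ 4·y^(-0.25), so MRS = (5/4)·(y/x)^(0.25) = p_x/p_y.
Solve for the ratio: y/x = [(4/5)·p_x/p_y]^(4).
With the ratio pinned down, the budget gives x* = I/(p_x + p_y·(y/x)) and y* = (y/x)·x*.
Numerically y/x = 3.035958, so x* = 252/(8.25 + 5·3.035958) = 10.7555 and y* = 3.035958·10.7555 = 32.6534.
Expenditure on y: 5·32.6534 = 163.2668; share = 0.6479.

share on y = 0.6479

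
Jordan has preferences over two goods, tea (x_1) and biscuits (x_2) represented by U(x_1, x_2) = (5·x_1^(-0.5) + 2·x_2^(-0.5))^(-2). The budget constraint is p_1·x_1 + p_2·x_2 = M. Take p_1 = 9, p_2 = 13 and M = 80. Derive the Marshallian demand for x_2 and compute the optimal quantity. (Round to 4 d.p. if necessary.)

MU_x_1 ∝ 5·x_1^(-1.5), MU_x_2 ∝ 2·x_2^(-1.5), so MRS = (5/2)·(x_2/x_1)^(1.5) = p_1/p_2.
Solve for the ratio: x_2/x_1 = [(2/5)·p_1/p_2]^(2/3).
With the ratio pinned down, the budget gives x_1* = M/(p_1 + p_2·(x_2/x_1)) and x_2* = (x_2/x_1)·x_1*.
Numerically x_2/x_1 = 0.424854, so x_1* = 80/(9 + 13·0.424854) = 5.5085 and x_2* = 0.424854·5.5085 = 2.3403.

x_2* = 2.3403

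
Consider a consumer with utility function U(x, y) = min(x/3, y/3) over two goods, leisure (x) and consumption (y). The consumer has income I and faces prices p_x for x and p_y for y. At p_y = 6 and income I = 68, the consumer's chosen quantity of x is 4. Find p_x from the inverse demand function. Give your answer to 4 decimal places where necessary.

With perfect complements, no substitution: consume in ratio x:y = 3:3.
Budget: p_x·x + p_y·x = I, so (3·p_x + 3·p_y)·x = 3·I.
Demand: x*(p_x,p_y,I) = 3·I/(3·p_x + 3·p_y), y* = 3·I/(3·p_x + 3·p_y).
Set x* = 4 in the demand function and solve for p_x: p_x = 11.

p_x = 11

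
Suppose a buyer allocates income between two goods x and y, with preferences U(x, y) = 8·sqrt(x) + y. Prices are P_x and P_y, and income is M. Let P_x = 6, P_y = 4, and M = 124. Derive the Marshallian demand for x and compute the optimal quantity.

x* = 7.1111

Thus x* = (4·P_y/P_x)² — independent of M — with the rest of income spent on y.
Plugging in: x* = (4·4/6)² = 7.1111.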